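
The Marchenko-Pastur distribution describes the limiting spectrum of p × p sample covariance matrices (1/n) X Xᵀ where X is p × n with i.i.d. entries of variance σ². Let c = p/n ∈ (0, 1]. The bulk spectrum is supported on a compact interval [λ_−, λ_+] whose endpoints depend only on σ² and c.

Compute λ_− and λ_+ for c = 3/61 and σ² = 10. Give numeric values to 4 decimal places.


c = 3/61 = 0.049180; √c = 0.221766.
λ_− = σ² (1 − √c)² = 10 · (1 − 0.221766)² = 10 · (0.778234)² = 6.056476.
λ_+ = σ² (1 + √c)² = 10 · (1 + 0.221766)² = 10 · (1.221766)² = 14.927131.

Rounded to 4 decimal places: λ_− ≈ 6.0565, λ_+ ≈ 14.9271.


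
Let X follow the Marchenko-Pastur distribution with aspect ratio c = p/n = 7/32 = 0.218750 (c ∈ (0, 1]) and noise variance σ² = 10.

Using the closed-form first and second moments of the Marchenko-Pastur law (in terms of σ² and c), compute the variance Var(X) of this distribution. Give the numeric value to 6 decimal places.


Recall the MP moments m_1 = E[X] = σ² and m_2 = E[X²] = σ⁴ (1 + c).
m_1 = E[X] = σ² = 10, so m_1² = 100.
m_2 = E[X²] = σ⁴ (1 + c) = 100 · (1 + 0.218750) = 100 · 1.218750 = 121.875000.
(Note m_2 − m_1² simplifies to c · σ⁴ = 0.218750 · 100.)

Var(X) = m_2 − m_1² = 121.875000 − 100 = 21.875000.


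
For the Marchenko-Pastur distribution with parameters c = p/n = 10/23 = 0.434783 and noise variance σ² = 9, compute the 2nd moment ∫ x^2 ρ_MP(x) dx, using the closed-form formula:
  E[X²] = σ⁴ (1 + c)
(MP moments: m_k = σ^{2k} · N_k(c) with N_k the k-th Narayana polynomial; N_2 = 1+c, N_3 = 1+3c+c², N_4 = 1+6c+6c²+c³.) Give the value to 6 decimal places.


E[X²] = σ⁴ (1 + c) (second MP moment). With σ² = 9 (so σ⁴ = 81) and c = 10/23 = 0.434783: E[X²] = 81 · (1 + 0.434783) = 81 · 1.434783.

So E[X^2] = 116.217391.


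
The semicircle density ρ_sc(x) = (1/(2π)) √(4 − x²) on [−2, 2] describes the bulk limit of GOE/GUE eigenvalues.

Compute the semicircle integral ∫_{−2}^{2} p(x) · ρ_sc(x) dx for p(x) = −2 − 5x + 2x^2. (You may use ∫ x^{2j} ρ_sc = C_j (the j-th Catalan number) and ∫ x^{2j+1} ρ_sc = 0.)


Write p(x) = Σ a_i x^i, split into monomials and integrate each against ρ_sc separately.
Using ∫ x^{2j} ρ_sc = C_j = (1/(j+1)) C(2j, j) (Catalan numbers) and ∫ x^{2j+1} ρ_sc = 0 (odd monomials vanish by symmetry):
  i = 0 (even): a_0 · C_{0} = -2 · 1 = -2
  i = 1 (odd): ∫ x^1 ρ_sc = 0 (vanishes)
  i = 2 (even): a_2 · C_{1} = 2 · 1 = 2

Summing the contributions: ∫_{−2}^{2} p(x) ρ_sc(x) dx = (-2) + 2 = 0.


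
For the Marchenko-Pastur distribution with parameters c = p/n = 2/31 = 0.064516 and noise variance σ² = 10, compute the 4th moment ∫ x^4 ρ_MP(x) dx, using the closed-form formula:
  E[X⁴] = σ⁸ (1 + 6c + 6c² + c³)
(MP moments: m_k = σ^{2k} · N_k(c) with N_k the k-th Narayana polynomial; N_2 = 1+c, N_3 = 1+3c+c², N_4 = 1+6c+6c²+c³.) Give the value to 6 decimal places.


E[X⁴] = σ⁸ (1 + 6c + 6c² + c³) (fourth MP moment). With σ² = 10 (so σ⁸ = 10000) and c = 2/31 = 0.064516: E[X⁴] = 10000 · (1 + 6·0.064516 + 6·(0.064516)² + (0.064516)³) = 10000 · 1.412339.

So E[X^4] = 14123.392971.


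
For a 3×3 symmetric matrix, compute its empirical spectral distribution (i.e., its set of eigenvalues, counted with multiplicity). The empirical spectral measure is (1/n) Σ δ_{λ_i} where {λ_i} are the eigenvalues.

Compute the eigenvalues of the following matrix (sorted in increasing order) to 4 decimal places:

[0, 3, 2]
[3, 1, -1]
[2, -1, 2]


Since M is real symmetric, all three eigenvalues are real; they are the roots of det(λI − M) = λ³ − (tr M) λ² + s λ − det M, where s is the sum of the principal 2×2 minors.
tr M = 0 + 1 + 2 = 3.
s = (0·1 − 3²) + (0·2 − 2²) + (1·2 − (-1)²) = -9 + (-4) + 1 = -12.
det M (expand along row 1) = 0·1 − 3·8 + 2·(-5) = -34.
Characteristic polynomial: λ³ − 3λ² − 12λ + 34 = 0.
Substitute λ = y + (tr M)/3 = y + 1.000000 to remove the quadratic term: y³ + p·y + q = 0 with p = s − (tr M)²/3 = -15.000000 and q = −2(tr M)³/27 + (tr M)·s/3 − det M = 20.000000.
Three real roots ⇒ use the trigonometric (Viète) form: r = 2√(−p/3) = 4.472136, φ = arccos(3q/(p·r)) = arccos(-0.894427) = 2.677945 rad.
y_k = r·cos(φ/3 − 2πk/3) for k = 0, 1, 2 gives y = 2.805603, 1.613230, -4.418833.
λ_k = y_k + 1.000000 gives λ = 3.8056, 2.6132, -3.4188 (check: the sum is 3.0000 = tr M).

Eigenvalues sorted in increasing order: [-3.4188, 2.6132, 3.8056].


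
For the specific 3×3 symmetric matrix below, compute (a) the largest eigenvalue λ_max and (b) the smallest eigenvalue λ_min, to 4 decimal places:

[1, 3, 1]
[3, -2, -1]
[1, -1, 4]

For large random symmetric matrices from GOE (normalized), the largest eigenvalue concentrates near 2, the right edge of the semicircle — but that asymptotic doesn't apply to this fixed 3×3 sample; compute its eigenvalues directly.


Since M is real symmetric, all three eigenvalues are real; they are the roots of det(λI − M) = λ³ − (tr M) λ² + s λ − det M, where s is the sum of the principal 2×2 minors.
tr M = 1 + (-2) + 4 = 3.
s = (1·(-2) − 3²) + (1·4 − 1²) + ((-2)·4 − (-1)²) = -11 + 3 + (-9) = -17.
det M (expand along row 1) = 1·(-9) − 3·13 + 1·(-1) = -49.
Characteristic polynomial: λ³ − 3λ² − 17λ + 49 = 0.
Substitute λ = y + (tr M)/3 = y + 1.000000 to remove the quadratic term: y³ + p·y + q = 0 with p = s − (tr M)²/3 = -20.000000 and q = −2(tr M)³/27 + (tr M)·s/3 − det M = 30.000000.
Three real roots ⇒ use the trigonometric (Viète) form: r = 2√(−p/3) = 5.163978, φ = arccos(3q/(p·r)) = arccos(-0.871421) = 2.628889 rad.
y_k = r·cos(φ/3 − 2πk/3) for k = 0, 1, 2 gives y = 3.304953, 1.783795, -5.088748.
λ_k = y_k + 1.000000 gives λ = 4.3050, 2.7838, -4.0887 (check: the sum is 3.0000 = tr M).

Hence λ_max = 4.3050 and λ_min = -4.0887.


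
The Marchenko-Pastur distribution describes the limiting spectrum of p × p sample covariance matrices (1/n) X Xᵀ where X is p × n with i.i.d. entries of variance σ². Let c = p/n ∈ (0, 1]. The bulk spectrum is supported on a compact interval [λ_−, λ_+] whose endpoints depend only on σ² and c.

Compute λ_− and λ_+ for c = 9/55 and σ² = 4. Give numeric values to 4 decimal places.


c = 9/55 = 0.163636; √c = 0.404520.
λ_− = σ² (1 − √c)² = 4 · (1 − 0.404520)² = 4 · (0.595480)² = 1.418386.
λ_+ = σ² (1 + √c)² = 4 · (1 + 0.404520)² = 4 · (1.404520)² = 7.890705.

Rounded to 4 decimal places: λ_− ≈ 1.4184, λ_+ ≈ 7.8907.


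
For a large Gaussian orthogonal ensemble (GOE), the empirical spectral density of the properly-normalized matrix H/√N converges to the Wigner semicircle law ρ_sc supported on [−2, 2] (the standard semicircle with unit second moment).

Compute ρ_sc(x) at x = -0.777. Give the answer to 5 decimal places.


ρ_sc(x) = (1/(2π)) √(4 − x²). With x = -0.777:
  4 − x² = 4 − (-0.777)² = 4 − 0.603729 = 3.396271.
  √(4 − x²) = 1.842897.
  1/(2π) = 0.159155.
  ρ_sc(-0.777) = 0.159155 · 1.842897 = 0.293306.

Rounded to 5 decimal places: ρ_sc(-0.777) ≈ 0.29331.


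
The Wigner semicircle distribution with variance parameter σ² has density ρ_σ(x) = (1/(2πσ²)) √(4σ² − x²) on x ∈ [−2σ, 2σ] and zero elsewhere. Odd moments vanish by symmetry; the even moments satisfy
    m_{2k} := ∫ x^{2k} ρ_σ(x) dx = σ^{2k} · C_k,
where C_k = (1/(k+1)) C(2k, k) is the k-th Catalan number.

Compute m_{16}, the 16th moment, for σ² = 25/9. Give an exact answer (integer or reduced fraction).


By the scaled semicircle moment identity, m_{2k} = σ^{2k} · C_k with k = 8.
C_8 = (1/(k+1)) · C(2k, k) = (1/9) · C(16, 8) = (1/9) · 12870 = 1430.
σ^{2k} = (σ²)^k = (25/9)^8 = 152587890625/43046721.

Therefore m_{16} = σ^{16} · C_8 = (152587890625/43046721) · 1430 = 218200683593750/43046721.


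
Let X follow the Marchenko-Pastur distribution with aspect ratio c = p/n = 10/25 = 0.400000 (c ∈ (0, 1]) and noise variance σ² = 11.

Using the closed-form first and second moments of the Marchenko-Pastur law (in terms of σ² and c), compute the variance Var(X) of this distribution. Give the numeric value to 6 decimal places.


Recall the MP moments m_1 = E[X] = σ² and m_2 = E[X²] = σ⁴ (1 + c).
m_1 = E[X] = σ² = 11, so m_1² = 121.
m_2 = E[X²] = σ⁴ (1 + c) = 121 · (1 + 0.400000) = 121 · 1.400000 = 169.400000.
(Note m_2 − m_1² simplifies to c · σ⁴ = 0.400000 · 121.)

Var(X) = m_2 − m_1² = 169.400000 − 121 = 48.400000.


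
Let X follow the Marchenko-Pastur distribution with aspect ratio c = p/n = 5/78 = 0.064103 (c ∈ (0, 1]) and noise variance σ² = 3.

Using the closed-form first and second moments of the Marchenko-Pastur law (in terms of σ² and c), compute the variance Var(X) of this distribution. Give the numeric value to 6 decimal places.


Recall the MP moments m_1 = E[X] = σ² and m_2 = E[X²] = σ⁴ (1 + c).
m_1 = E[X] = σ² = 3, so m_1² = 9.
m_2 = E[X²] = σ⁴ (1 + c) = 9 · (1 + 0.064103) = 9 · 1.064103 = 9.576923.
(Note m_2 − m_1² simplifies to c · σ⁴ = 0.064103 · 9.)

Var(X) = m_2 − m_1² = 9.576923 − 9 = 0.576923.


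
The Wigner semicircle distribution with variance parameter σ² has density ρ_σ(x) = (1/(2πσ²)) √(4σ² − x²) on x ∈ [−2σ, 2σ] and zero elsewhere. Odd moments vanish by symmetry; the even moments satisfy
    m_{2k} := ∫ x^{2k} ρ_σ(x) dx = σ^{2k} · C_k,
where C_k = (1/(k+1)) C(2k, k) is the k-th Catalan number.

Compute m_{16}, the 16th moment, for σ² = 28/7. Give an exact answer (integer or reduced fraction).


By the scaled semicircle moment identity, m_{2k} = σ^{2k} · C_k with k = 8.
C_8 = (1/(k+1)) · C(2k, k) = (1/9) · C(16, 8) = (1/9) · 12870 = 1430.
σ^{2k} = (σ²)^k = (28/7)^8 = 65536.

Therefore m_{16} = σ^{16} · C_8 = 65536 · 1430 = 93716480.


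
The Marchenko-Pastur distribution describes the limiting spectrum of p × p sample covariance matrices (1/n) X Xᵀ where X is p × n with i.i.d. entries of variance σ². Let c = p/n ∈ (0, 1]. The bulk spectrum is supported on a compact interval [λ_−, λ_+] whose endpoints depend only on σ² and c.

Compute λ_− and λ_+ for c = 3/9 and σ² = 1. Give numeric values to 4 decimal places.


c = 3/9 = 0.333333; √c = 0.577350.
λ_− = σ² (1 − √c)² = 1 · (1 − 0.577350)² = 1 · (0.422650)² = 0.178633.
λ_+ = σ² (1 + √c)² = 1 · (1 + 0.577350)² = 1 · (1.577350)² = 2.488034.

Rounded to 4 decimal places: λ_− ≈ 0.1786, λ_+ ≈ 2.4880.


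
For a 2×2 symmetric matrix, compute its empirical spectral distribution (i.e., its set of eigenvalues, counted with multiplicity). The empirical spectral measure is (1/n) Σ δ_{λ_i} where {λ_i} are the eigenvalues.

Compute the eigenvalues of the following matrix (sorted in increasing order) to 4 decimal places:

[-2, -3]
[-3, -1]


Since M is real symmetric, both eigenvalues are real; they are the roots of det(λI − M) = λ² − (tr M) λ + det M.
tr M = -2 + (-1) = -3.
det M = (-2)·(-1) − (-3)² = 2 − 9 = -7.
Characteristic polynomial: λ² + 3λ − 7 = 0.
Discriminant Δ = (tr M)² − 4·det M = 9 − (-28) = 37; √Δ = 6.082763.
λ = (tr M ± √Δ)/2 = (-3 ± 6.082763)/2, giving (tr M − √Δ)/2 = -4.5414 and (tr M + √Δ)/2 = 1.5414.

Eigenvalues sorted in increasing order: [-4.5414, 1.5414].


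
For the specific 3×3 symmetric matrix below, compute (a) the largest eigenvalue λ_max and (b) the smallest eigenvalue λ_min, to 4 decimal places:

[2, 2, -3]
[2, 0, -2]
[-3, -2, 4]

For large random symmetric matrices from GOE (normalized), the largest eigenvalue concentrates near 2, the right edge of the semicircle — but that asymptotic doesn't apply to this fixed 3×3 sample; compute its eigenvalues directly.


Since M is real symmetric, all three eigenvalues are real; they are the roots of det(λI − M) = λ³ − (tr M) λ² + s λ − det M, where s is the sum of the principal 2×2 minors.
tr M = 2 + 0 + 4 = 6.
s = (2·0 − 2²) + (2·4 − (-3)²) + (0·4 − (-2)²) = -4 + (-1) + (-4) = -9.
det M (expand along row 1) = 2·(-4) − 2·2 + (-3)·(-4) = 0.
Characteristic polynomial: λ³ − 6λ² − 9λ = 0.
Substitute λ = y + (tr M)/3 = y + 2.000000 to remove the quadratic term: y³ + p·y + q = 0 with p = s − (tr M)²/3 = -21.000000 and q = −2(tr M)³/27 + (tr M)·s/3 − det M = -34.000000.
Three real roots ⇒ use the trigonometric (Viète) form: r = 2√(−p/3) = 5.291503, φ = arccos(3q/(p·r)) = arccos(0.917914) = 0.408006 rad.
y_k = r·cos(φ/3 − 2πk/3) for k = 0, 1, 2 gives y = 5.242641, -2.000000, -3.242641.
λ_k = y_k + 2.000000 gives λ = 7.2426, 0.0000, -1.2426 (check: the sum is 6.0000 = tr M).

Hence λ_max = 7.2426 and λ_min = -1.2426.


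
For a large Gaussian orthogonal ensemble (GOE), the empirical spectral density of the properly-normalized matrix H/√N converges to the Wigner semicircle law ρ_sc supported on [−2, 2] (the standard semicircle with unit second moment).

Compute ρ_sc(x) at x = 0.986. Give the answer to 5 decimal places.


ρ_sc(x) = (1/(2π)) √(4 − x²). With x = 0.986:
  4 − x² = 4 − (0.986)² = 4 − 0.972196 = 3.027804.
  √(4 − x²) = 1.740059.
  1/(2π) = 0.159155.
  ρ_sc(0.986) = 0.159155 · 1.740059 = 0.276939.

Rounded to 5 decimal places: ρ_sc(0.986) ≈ 0.27694.


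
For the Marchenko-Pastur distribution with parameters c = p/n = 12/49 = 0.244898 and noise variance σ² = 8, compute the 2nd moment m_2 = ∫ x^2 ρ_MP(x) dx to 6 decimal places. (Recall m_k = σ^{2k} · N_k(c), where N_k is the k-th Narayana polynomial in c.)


E[X²] = σ⁴ (1 + c) (second MP moment). With σ² = 8 (so σ⁴ = 64) and c = 12/49 = 0.244898: E[X²] = 64 · (1 + 0.244898) = 64 · 1.244898.

So E[X^2] = 79.673469.


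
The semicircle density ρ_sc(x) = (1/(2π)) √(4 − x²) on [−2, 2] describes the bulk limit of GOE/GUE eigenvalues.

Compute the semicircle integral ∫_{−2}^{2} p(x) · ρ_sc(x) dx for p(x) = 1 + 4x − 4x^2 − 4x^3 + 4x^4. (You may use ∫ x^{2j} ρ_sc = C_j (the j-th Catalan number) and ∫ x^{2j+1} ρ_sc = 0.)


Write p(x) = Σ a_i x^i, split into monomials and integrate each against ρ_sc separately.
Using ∫ x^{2j} ρ_sc = C_j = (1/(j+1)) C(2j, j) (Catalan numbers) and ∫ x^{2j+1} ρ_sc = 0 (odd monomials vanish by symmetry):
  i = 0 (even): a_0 · C_{0} = 1 · 1 = 1
  i = 1 (odd): ∫ x^1 ρ_sc = 0 (vanishes)
  i = 2 (even): a_2 · C_{1} = -4 · 1 = -4
  i = 3 (odd): ∫ x^3 ρ_sc = 0 (vanishes)
  i = 4 (even): a_4 · C_{2} = 4 · 2 = 8

Summing the contributions: ∫_{−2}^{2} p(x) ρ_sc(x) dx = 1 + (-4) + 8 = 5.


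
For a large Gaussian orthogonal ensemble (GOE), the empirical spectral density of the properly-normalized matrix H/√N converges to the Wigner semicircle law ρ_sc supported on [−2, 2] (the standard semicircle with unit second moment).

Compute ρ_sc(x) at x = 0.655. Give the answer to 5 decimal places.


ρ_sc(x) = (1/(2π)) √(4 − x²). With x = 0.655:
  4 − x² = 4 − (0.655)² = 4 − 0.429025 = 3.570975.
  √(4 − x²) = 1.889702.
  1/(2π) = 0.159155.
  ρ_sc(0.655) = 0.159155 · 1.889702 = 0.300755.

Rounded to 5 decimal places: ρ_sc(0.655) ≈ 0.30076.


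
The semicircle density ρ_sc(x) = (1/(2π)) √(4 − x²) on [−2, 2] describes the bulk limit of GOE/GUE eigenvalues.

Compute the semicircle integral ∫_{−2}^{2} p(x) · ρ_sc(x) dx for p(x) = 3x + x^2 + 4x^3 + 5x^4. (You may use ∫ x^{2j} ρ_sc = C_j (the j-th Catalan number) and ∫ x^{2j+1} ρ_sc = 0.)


Write p(x) = Σ a_i x^i, split into monomials and integrate each against ρ_sc separately.
Using ∫ x^{2j} ρ_sc = C_j = (1/(j+1)) C(2j, j) (Catalan numbers) and ∫ x^{2j+1} ρ_sc = 0 (odd monomials vanish by symmetry):
  i = 1 (odd): ∫ x^1 ρ_sc = 0 (vanishes)
  i = 2 (even): a_2 · C_{1} = 1 · 1 = 1
  i = 3 (odd): ∫ x^3 ρ_sc = 0 (vanishes)
  i = 4 (even): a_4 · C_{2} = 5 · 2 = 10

Summing the contributions: ∫_{−2}^{2} p(x) ρ_sc(x) dx = 1 + 10 = 11.


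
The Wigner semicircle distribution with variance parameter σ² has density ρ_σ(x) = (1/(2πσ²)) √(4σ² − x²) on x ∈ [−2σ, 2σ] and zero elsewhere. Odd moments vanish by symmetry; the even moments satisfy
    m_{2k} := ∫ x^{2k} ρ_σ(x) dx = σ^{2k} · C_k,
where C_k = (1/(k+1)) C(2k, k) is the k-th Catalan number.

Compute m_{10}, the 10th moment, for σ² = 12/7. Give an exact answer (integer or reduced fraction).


By the scaled semicircle moment identity, m_{2k} = σ^{2k} · C_k with k = 5.
C_5 = (1/(k+1)) · C(2k, k) = (1/6) · C(10, 5) = (1/6) · 252 = 42.
σ^{2k} = (σ²)^k = (12/7)^5 = 248832/16807.

Therefore m_{10} = σ^{10} · C_5 = (248832/16807) · 42 = 1492992/2401.


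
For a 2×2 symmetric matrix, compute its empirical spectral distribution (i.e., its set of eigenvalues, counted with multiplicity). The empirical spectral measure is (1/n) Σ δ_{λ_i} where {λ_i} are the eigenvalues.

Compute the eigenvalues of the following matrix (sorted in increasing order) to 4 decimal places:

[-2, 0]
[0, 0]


Since M is real symmetric, both eigenvalues are real; they are the roots of det(λI − M) = λ² − (tr M) λ + det M.
tr M = -2 + 0 = -2.
det M = (-2)·0 − 0² = 0 − 0 = 0.
Characteristic polynomial: λ² + 2λ = 0.
Discriminant Δ = (tr M)² − 4·det M = 4 − 0 = 4; √Δ = 2.000000.
λ = (tr M ± √Δ)/2 = (-2 ± 2.000000)/2, giving (tr M − √Δ)/2 = -2.0000 and (tr M + √Δ)/2 = 0.0000.

Eigenvalues sorted in increasing order: [-2.0000, 0.0000].


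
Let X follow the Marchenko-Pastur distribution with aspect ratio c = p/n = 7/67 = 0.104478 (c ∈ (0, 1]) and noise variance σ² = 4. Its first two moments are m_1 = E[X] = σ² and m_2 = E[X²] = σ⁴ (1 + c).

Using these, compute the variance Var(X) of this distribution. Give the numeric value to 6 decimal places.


m_1 = E[X] = σ² = 4, so m_1² = 16.
m_2 = E[X²] = σ⁴ (1 + c) = 16 · (1 + 0.104478) = 16 · 1.104478 = 17.671642.
(Note m_2 − m_1² simplifies to c · σ⁴ = 0.104478 · 16.)

Var(X) = m_2 − m_1² = 17.671642 − 16 = 1.671642.


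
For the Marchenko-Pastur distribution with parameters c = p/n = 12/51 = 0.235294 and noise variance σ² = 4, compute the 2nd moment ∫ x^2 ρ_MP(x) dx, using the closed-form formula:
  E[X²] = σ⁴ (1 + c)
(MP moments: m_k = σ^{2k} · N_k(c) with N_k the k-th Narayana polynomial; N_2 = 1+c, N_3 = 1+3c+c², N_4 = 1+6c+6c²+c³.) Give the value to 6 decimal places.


E[X²] = σ⁴ (1 + c) (second MP moment). With σ² = 4 (so σ⁴ = 16) and c = 12/51 = 0.235294: E[X²] = 16 · (1 + 0.235294) = 16 · 1.235294.

So E[X^2] = 19.764706.


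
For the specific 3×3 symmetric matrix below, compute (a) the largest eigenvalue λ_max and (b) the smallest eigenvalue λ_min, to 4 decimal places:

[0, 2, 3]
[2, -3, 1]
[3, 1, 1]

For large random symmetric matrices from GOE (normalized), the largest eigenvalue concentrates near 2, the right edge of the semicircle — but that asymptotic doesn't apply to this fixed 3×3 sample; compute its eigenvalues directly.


Since M is real symmetric, all three eigenvalues are real; they are the roots of det(λI − M) = λ³ − (tr M) λ² + s λ − det M, where s is the sum of the principal 2×2 minors.
tr M = 0 + (-3) + 1 = -2.
s = (0·(-3) − 2²) + (0·1 − 3²) + ((-3)·1 − 1²) = -4 + (-9) + (-4) = -17.
det M (expand along row 1) = 0·(-4) − 2·(-1) + 3·11 = 35.
Characteristic polynomial: λ³ + 2λ² − 17λ − 35 = 0.
Substitute λ = y + (tr M)/3 = y − 0.666667 to remove the quadratic term: y³ + p·y + q = 0 with p = s − (tr M)²/3 = -18.333333 and q = −2(tr M)³/27 + (tr M)·s/3 − det M = -23.074074.
Three real roots ⇒ use the trigonometric (Viète) form: r = 2√(−p/3) = 4.944132, φ = arccos(3q/(p·r)) = arccos(0.763685) = 0.701795 rad.
y_k = r·cos(φ/3 − 2πk/3) for k = 0, 1, 2 gives y = 4.809467, -1.412208, -3.397258.
λ_k = y_k − 0.666667 gives λ = 4.1428, -2.0789, -4.0639 (check: the sum is -2.0000 = tr M).

Hence λ_max = 4.1428 and λ_min = -4.0639.


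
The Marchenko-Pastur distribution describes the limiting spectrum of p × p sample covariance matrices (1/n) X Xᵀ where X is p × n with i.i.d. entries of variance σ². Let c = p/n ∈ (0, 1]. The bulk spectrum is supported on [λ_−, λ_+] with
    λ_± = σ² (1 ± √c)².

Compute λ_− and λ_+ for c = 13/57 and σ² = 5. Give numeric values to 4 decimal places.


c = 13/57 = 0.228070; √c = 0.477567.
λ_− = σ² (1 − √c)² = 5 · (1 − 0.477567)² = 5 · (0.522433)² = 1.364682.
λ_+ = σ² (1 + √c)² = 5 · (1 + 0.477567)² = 5 · (1.477567)² = 10.916020.

Rounded to 4 decimal places: λ_− ≈ 1.3647, λ_+ ≈ 10.9160.


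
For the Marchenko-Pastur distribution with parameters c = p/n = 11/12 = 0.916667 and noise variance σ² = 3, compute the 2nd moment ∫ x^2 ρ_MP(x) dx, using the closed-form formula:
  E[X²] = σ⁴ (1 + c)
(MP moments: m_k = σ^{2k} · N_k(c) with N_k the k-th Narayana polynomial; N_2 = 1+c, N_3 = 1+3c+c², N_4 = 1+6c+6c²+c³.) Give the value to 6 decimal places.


E[X²] = σ⁴ (1 + c) (second MP moment). With σ² = 3 (so σ⁴ = 9) and c = 11/12 = 0.916667: E[X²] = 9 · (1 + 0.916667) = 9 · 1.916667.

So E[X^2] = 17.250000.


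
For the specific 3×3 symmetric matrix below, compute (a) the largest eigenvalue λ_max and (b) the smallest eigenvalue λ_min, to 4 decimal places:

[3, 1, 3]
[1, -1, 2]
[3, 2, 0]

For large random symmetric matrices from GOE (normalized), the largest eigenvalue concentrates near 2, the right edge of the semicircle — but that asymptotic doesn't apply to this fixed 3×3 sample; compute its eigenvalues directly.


Since M is real symmetric, all three eigenvalues are real; they are the roots of det(λI − M) = λ³ − (tr M) λ² + s λ − det M, where s is the sum of the principal 2×2 minors.
tr M = 3 + (-1) + 0 = 2.
s = (3·(-1) − 1²) + (3·0 − 3²) + ((-1)·0 − 2²) = -4 + (-9) + (-4) = -17.
det M (expand along row 1) = 3·(-4) − 1·(-6) + 3·5 = 9.
Characteristic polynomial: λ³ − 2λ² − 17λ − 9 = 0.
Substitute λ = y + (tr M)/3 = y + 0.666667 to remove the quadratic term: y³ + p·y + q = 0 with p = s − (tr M)²/3 = -18.333333 and q = −2(tr M)³/27 + (tr M)·s/3 − det M = -20.925926.
Three real roots ⇒ use the trigonometric (Viète) form: r = 2√(−p/3) = 4.944132, φ = arccos(3q/(p·r)) = arccos(0.692587) = 0.805727 rad.
y_k = r·cos(φ/3 − 2πk/3) for k = 0, 1, 2 gives y = 4.766884, -1.247246, -3.519639.
λ_k = y_k + 0.666667 gives λ = 5.4336, -0.5806, -2.8530 (check: the sum is 2.0000 = tr M).

Hence λ_max = 5.4336 and λ_min = -2.8530.


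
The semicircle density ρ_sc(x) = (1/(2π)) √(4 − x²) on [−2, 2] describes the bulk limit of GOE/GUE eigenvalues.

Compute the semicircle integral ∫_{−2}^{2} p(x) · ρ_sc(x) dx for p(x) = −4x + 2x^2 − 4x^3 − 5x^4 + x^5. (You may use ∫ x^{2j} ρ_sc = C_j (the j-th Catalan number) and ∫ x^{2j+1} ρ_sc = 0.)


Write p(x) = Σ a_i x^i, split into monomials and integrate each against ρ_sc separately.
Using ∫ x^{2j} ρ_sc = C_j = (1/(j+1)) C(2j, j) (Catalan numbers) and ∫ x^{2j+1} ρ_sc = 0 (odd monomials vanish by symmetry):
  i = 1 (odd): ∫ x^1 ρ_sc = 0 (vanishes)
  i = 2 (even): a_2 · C_{1} = 2 · 1 = 2
  i = 3 (odd): ∫ x^3 ρ_sc = 0 (vanishes)
  i = 4 (even): a_4 · C_{2} = -5 · 2 = -10
  i = 5 (odd): ∫ x^5 ρ_sc = 0 (vanishes)

Summing the contributions: ∫_{−2}^{2} p(x) ρ_sc(x) dx = 2 + (-10) = -8.


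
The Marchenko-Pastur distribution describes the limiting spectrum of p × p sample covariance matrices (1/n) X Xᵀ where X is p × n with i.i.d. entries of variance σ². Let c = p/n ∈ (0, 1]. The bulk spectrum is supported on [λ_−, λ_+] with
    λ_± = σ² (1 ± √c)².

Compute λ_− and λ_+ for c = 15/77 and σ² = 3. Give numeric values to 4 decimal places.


c = 15/77 = 0.194805; √c = 0.441367.
λ_− = σ² (1 − √c)² = 3 · (1 − 0.441367)² = 3 · (0.558633)² = 0.936211.
λ_+ = σ² (1 + √c)² = 3 · (1 + 0.441367)² = 3 · (1.441367)² = 6.232620.

Rounded to 4 decimal places: λ_− ≈ 0.9362, λ_+ ≈ 6.2326.


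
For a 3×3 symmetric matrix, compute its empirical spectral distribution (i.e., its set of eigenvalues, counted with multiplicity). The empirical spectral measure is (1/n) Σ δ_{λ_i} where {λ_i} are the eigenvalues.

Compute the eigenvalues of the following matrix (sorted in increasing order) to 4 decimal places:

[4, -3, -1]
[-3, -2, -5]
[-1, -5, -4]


Since M is real symmetric, all three eigenvalues are real; they are the roots of det(λI − M) = λ³ − (tr M) λ² + s λ − det M, where s is the sum of the principal 2×2 minors.
tr M = 4 + (-2) + (-4) = -2.
s = (4·(-2) − (-3)²) + (4·(-4) − (-1)²) + ((-2)·(-4) − (-5)²) = -17 + (-17) + (-17) = -51.
det M (expand along row 1) = 4·(-17) − (-3)·7 + (-1)·13 = -60.
Characteristic polynomial: λ³ + 2λ² − 51λ + 60 = 0.
Substitute λ = y + (tr M)/3 = y − 0.666667 to remove the quadratic term: y³ + p·y + q = 0 with p = s − (tr M)²/3 = -52.333333 and q = −2(tr M)³/27 + (tr M)·s/3 − det M = 94.592593.
Three real roots ⇒ use the trigonometric (Viète) form: r = 2√(−p/3) = 8.353309, φ = arccos(3q/(p·r)) = arccos(-0.649145) = 2.277256 rad.
y_k = r·cos(φ/3 − 2πk/3) for k = 0, 1, 2 gives y = 6.060041, 1.948961, -8.009002.
λ_k = y_k − 0.666667 gives λ = 5.3934, 1.2823, -8.6757 (check: the sum is -2.0000 = tr M).

Eigenvalues sorted in increasing order: [-8.6757, 1.2823, 5.3934].


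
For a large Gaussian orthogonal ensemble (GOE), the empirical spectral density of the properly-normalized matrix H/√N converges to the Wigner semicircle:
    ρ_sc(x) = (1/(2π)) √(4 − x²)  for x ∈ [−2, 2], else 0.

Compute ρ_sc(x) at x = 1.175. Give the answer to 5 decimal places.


ρ_sc(x) = (1/(2π)) √(4 − x²). With x = 1.175:
  4 − x² = 4 − (1.175)² = 4 − 1.380625 = 2.619375.
  √(4 − x²) = 1.618448.
  1/(2π) = 0.159155.
  ρ_sc(1.175) = 0.159155 · 1.618448 = 0.257584.

Rounded to 5 decimal places: ρ_sc(1.175) ≈ 0.25758.


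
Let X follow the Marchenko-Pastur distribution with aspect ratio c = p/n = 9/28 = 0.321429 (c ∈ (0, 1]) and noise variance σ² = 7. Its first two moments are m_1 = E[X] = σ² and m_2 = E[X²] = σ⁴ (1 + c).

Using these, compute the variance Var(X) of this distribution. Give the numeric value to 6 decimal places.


m_1 = E[X] = σ² = 7, so m_1² = 49.
m_2 = E[X²] = σ⁴ (1 + c) = 49 · (1 + 0.321429) = 49 · 1.321429 = 64.750000.
(Note m_2 − m_1² simplifies to c · σ⁴ = 0.321429 · 49.)

Var(X) = m_2 − m_1² = 64.750000 − 49 = 15.750000.


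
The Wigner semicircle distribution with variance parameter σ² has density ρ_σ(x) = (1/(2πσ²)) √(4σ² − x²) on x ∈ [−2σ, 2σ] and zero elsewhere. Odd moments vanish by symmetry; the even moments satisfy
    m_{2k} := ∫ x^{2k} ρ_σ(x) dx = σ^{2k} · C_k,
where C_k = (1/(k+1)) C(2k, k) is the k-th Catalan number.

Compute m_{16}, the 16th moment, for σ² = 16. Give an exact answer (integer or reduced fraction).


By the scaled semicircle moment identity, m_{2k} = σ^{2k} · C_k with k = 8.
C_8 = (1/(k+1)) · C(2k, k) = (1/9) · C(16, 8) = (1/9) · 12870 = 1430.
σ^{2k} = (σ²)^k = (16)^8 = 4294967296.

Therefore m_{16} = σ^{16} · C_8 = 4294967296 · 1430 = 6141803233280.


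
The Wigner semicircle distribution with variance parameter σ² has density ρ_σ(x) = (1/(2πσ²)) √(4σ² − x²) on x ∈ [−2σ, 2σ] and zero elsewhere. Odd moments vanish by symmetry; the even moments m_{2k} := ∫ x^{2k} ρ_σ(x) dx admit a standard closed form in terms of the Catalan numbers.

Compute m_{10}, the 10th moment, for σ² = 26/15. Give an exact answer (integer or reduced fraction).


By the scaled semicircle moment identity, m_{2k} = σ^{2k} · C_k with k = 5.
C_5 = (1/(k+1)) · C(2k, k) = (1/6) · C(10, 5) = (1/6) · 252 = 42.
σ^{2k} = (σ²)^k = (26/15)^5 = 11881376/759375.

Therefore m_{10} = σ^{10} · C_5 = (11881376/759375) · 42 = 166339264/253125.


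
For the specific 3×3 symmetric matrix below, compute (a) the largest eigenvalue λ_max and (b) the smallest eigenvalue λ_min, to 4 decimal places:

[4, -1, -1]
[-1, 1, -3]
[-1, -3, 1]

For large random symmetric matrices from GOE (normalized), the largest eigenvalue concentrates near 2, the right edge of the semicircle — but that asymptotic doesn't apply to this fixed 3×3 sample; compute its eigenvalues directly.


Since M is real symmetric, all three eigenvalues are real; they are the roots of det(λI − M) = λ³ − (tr M) λ² + s λ − det M, where s is the sum of the principal 2×2 minors.
tr M = 4 + 1 + 1 = 6.
s = (4·1 − (-1)²) + (4·1 − (-1)²) + (1·1 − (-3)²) = 3 + 3 + (-8) = -2.
det M (expand along row 1) = 4·(-8) − (-1)·(-4) + (-1)·4 = -40.
Characteristic polynomial: λ³ − 6λ² − 2λ + 40 = 0.
Substitute λ = y + (tr M)/3 = y + 2.000000 to remove the quadratic term: y³ + p·y + q = 0 with p = s − (tr M)²/3 = -14.000000 and q = −2(tr M)³/27 + (tr M)·s/3 − det M = 20.000000.
Three real roots ⇒ use the trigonometric (Viète) form: r = 2√(−p/3) = 4.320494, φ = arccos(3q/(p·r)) = arccos(-0.991950) = 3.014622 rad.
y_k = r·cos(φ/3 − 2πk/3) for k = 0, 1, 2 gives y = 2.316625, 2.000000, -4.316625.
λ_k = y_k + 2.000000 gives λ = 4.3166, 4.0000, -2.3166 (check: the sum is 6.0000 = tr M).

Hence λ_max = 4.3166 and λ_min = -2.3166.


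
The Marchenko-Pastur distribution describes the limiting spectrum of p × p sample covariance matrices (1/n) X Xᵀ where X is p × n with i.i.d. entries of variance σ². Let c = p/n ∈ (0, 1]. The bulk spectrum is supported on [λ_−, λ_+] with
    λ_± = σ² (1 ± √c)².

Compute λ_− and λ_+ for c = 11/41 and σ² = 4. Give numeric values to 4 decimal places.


c = 11/41 = 0.268293; √c = 0.517970.
λ_− = σ² (1 − √c)² = 4 · (1 − 0.517970)² = 4 · (0.482030)² = 0.929413.
λ_+ = σ² (1 + √c)² = 4 · (1 + 0.517970)² = 4 · (1.517970)² = 9.216929.

Rounded to 4 decimal places: λ_− ≈ 0.9294, λ_+ ≈ 9.2169.


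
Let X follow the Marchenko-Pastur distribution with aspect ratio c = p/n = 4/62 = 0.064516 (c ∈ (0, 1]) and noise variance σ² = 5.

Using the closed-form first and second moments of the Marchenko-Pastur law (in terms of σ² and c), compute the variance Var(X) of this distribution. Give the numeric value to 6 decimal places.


Recall the MP moments m_1 = E[X] = σ² and m_2 = E[X²] = σ⁴ (1 + c).
m_1 = E[X] = σ² = 5, so m_1² = 25.
m_2 = E[X²] = σ⁴ (1 + c) = 25 · (1 + 0.064516) = 25 · 1.064516 = 26.612903.
(Note m_2 − m_1² simplifies to c · σ⁴ = 0.064516 · 25.)

Var(X) = m_2 − m_1² = 26.612903 − 25 = 1.612903.


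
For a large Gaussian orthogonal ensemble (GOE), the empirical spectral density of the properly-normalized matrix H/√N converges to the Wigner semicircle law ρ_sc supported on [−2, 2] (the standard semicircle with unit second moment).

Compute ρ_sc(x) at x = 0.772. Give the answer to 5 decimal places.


ρ_sc(x) = (1/(2π)) √(4 − x²). With x = 0.772:
  4 − x² = 4 − (0.772)² = 4 − 0.595984 = 3.404016.
  √(4 − x²) = 1.844998.
  1/(2π) = 0.159155.
  ρ_sc(0.772) = 0.159155 · 1.844998 = 0.293640.

Rounded to 5 decimal places: ρ_sc(0.772) ≈ 0.29364.


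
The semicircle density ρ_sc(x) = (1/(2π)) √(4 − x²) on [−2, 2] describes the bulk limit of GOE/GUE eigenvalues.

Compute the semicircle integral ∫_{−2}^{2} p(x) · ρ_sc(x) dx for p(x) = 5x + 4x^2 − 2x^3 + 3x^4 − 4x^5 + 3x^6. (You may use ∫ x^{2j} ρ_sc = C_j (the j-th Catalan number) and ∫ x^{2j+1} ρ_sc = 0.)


Write p(x) = Σ a_i x^i, split into monomials and integrate each against ρ_sc separately.
Using ∫ x^{2j} ρ_sc = C_j = (1/(j+1)) C(2j, j) (Catalan numbers) and ∫ x^{2j+1} ρ_sc = 0 (odd monomials vanish by symmetry):
  i = 1 (odd): ∫ x^1 ρ_sc = 0 (vanishes)
  i = 2 (even): a_2 · C_{1} = 4 · 1 = 4
  i = 3 (odd): ∫ x^3 ρ_sc = 0 (vanishes)
  i = 4 (even): a_4 · C_{2} = 3 · 2 = 6
  i = 5 (odd): ∫ x^5 ρ_sc = 0 (vanishes)
  i = 6 (even): a_6 · C_{3} = 3 · 5 = 15

Summing the contributions: ∫_{−2}^{2} p(x) ρ_sc(x) dx = 4 + 6 + 15 = 25.


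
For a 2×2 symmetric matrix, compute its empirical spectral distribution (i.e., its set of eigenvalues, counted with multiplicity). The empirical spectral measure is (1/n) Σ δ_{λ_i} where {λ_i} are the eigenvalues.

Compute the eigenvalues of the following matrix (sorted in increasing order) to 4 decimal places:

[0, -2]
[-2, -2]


Since M is real symmetric, both eigenvalues are real; they are the roots of det(λI − M) = λ² − (tr M) λ + det M.
tr M = 0 + (-2) = -2.
det M = 0·(-2) − (-2)² = 0 − 4 = -4.
Characteristic polynomial: λ² + 2λ − 4 = 0.
Discriminant Δ = (tr M)² − 4·det M = 4 − (-16) = 20; √Δ = 4.472136.
λ = (tr M ± √Δ)/2 = (-2 ± 4.472136)/2, giving (tr M − √Δ)/2 = -3.2361 and (tr M + √Δ)/2 = 1.2361.

Eigenvalues sorted in increasing order: [-3.2361, 1.2361].


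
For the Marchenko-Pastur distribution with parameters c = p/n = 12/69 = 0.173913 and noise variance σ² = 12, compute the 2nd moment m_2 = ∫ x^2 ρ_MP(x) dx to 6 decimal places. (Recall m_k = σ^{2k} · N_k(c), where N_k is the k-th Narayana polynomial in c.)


E[X²] = σ⁴ (1 + c) (second MP moment). With σ² = 12 (so σ⁴ = 144) and c = 12/69 = 0.173913: E[X²] = 144 · (1 + 0.173913) = 144 · 1.173913.

So E[X^2] = 169.043478.


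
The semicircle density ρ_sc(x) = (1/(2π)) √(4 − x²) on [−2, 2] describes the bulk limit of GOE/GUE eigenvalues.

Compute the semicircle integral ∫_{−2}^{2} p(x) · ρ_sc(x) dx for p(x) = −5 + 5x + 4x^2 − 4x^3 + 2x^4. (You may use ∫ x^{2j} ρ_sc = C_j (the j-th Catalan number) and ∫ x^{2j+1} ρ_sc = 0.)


Write p(x) = Σ a_i x^i, split into monomials and integrate each against ρ_sc separately.
Using ∫ x^{2j} ρ_sc = C_j = (1/(j+1)) C(2j, j) (Catalan numbers) and ∫ x^{2j+1} ρ_sc = 0 (odd monomials vanish by symmetry):
  i = 0 (even): a_0 · C_{0} = -5 · 1 = -5
  i = 1 (odd): ∫ x^1 ρ_sc = 0 (vanishes)
  i = 2 (even): a_2 · C_{1} = 4 · 1 = 4
  i = 3 (odd): ∫ x^3 ρ_sc = 0 (vanishes)
  i = 4 (even): a_4 · C_{2} = 2 · 2 = 4

Summing the contributions: ∫_{−2}^{2} p(x) ρ_sc(x) dx = (-5) + 4 + 4 = 3.


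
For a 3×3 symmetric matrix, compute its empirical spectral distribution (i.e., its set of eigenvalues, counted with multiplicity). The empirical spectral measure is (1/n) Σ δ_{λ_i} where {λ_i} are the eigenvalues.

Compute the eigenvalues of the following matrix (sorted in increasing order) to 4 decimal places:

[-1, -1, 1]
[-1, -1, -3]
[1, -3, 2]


Since M is real symmetric, all three eigenvalues are real; they are the roots of det(λI − M) = λ³ − (tr M) λ² + s λ − det M, where s is the sum of the principal 2×2 minors.
tr M = -1 + (-1) + 2 = 0.
s = ((-1)·(-1) − (-1)²) + ((-1)·2 − 1²) + ((-1)·2 − (-3)²) = 0 + (-3) + (-11) = -14.
det M (expand along row 1) = (-1)·(-11) − (-1)·1 + 1·4 = 16.
Characteristic polynomial: λ³ − 14λ − 16 = 0.
Substitute λ = y + (tr M)/3 = y + 0.000000 to remove the quadratic term: y³ + p·y + q = 0 with p = s − (tr M)²/3 = -14.000000 and q = −2(tr M)³/27 + (tr M)·s/3 − det M = -16.000000.
Three real roots ⇒ use the trigonometric (Viète) form: r = 2√(−p/3) = 4.320494, φ = arccos(3q/(p·r)) = arccos(0.793560) = 0.654159 rad.
y_k = r·cos(φ/3 − 2πk/3) for k = 0, 1, 2 gives y = 4.218187, -1.299664, -2.918523.
λ_k = y_k + 0.000000 gives λ = 4.2182, -1.2997, -2.9185 (check: the sum is 0.0000 = tr M).

Eigenvalues sorted in increasing order: [-2.9185, -1.2997, 4.2182].


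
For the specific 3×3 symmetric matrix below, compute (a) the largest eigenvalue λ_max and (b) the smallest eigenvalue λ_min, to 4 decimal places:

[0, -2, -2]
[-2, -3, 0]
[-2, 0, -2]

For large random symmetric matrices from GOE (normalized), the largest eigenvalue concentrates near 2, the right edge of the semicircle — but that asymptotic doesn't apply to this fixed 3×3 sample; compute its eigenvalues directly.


Since M is real symmetric, all three eigenvalues are real; they are the roots of det(λI − M) = λ³ − (tr M) λ² + s λ − det M, where s is the sum of the principal 2×2 minors.
tr M = 0 + (-3) + (-2) = -5.
s = (0·(-3) − (-2)²) + (0·(-2) − (-2)²) + ((-3)·(-2) − 0²) = -4 + (-4) + 6 = -2.
det M (expand along row 1) = 0·6 − (-2)·4 + (-2)·(-6) = 20.
Characteristic polynomial: λ³ + 5λ² − 2λ − 20 = 0.
Substitute λ = y + (tr M)/3 = y − 1.666667 to remove the quadratic term: y³ + p·y + q = 0 with p = s − (tr M)²/3 = -10.333333 and q = −2(tr M)³/27 + (tr M)·s/3 − det M = -7.407407.
Three real roots ⇒ use the trigonometric (Viète) form: r = 2√(−p/3) = 3.711843, φ = arccos(3q/(p·r)) = arccos(0.579372) = 0.952838 rad.
y_k = r·cos(φ/3 − 2πk/3) for k = 0, 1, 2 gives y = 3.526190, -0.759192, -2.766998.
λ_k = y_k − 1.666667 gives λ = 1.8595, -2.4259, -4.4337 (check: the sum is -5.0000 = tr M).

Hence λ_max = 1.8595 and λ_min = -4.4337.


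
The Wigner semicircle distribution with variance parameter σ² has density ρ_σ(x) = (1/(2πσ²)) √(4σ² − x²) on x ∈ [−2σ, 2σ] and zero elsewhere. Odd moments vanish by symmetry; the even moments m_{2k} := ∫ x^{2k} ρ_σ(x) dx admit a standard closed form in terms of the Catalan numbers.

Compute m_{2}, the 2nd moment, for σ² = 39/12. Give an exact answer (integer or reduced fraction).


By the scaled semicircle moment identity, m_{2k} = σ^{2k} · C_k with k = 1.
C_1 = (1/(k+1)) · C(2k, k) = (1/2) · C(2, 1) = (1/2) · 2 = 1.
σ^{2k} = (σ²)^k = (39/12)^1 = 13/4.

Therefore m_{2} = σ^{2} · C_1 = (13/4) · 1 = 13/4.


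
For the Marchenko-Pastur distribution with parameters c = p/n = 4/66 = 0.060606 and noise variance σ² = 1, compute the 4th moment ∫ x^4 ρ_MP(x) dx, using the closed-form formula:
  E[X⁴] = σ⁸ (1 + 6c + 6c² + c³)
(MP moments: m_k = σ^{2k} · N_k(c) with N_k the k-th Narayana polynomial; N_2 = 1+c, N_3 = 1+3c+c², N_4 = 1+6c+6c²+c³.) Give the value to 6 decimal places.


E[X⁴] = σ⁸ (1 + 6c + 6c² + c³) (fourth MP moment). With σ² = 1 (so σ⁸ = 1) and c = 4/66 = 0.060606: E[X⁴] = 1 · (1 + 6·0.060606 + 6·(0.060606)² + (0.060606)³) = 1 · 1.385898.

So E[X^4] = 1.385898.


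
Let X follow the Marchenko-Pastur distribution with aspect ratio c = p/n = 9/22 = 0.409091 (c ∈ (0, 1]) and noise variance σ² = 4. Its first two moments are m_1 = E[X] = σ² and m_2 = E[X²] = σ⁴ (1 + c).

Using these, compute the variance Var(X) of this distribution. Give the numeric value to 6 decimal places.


m_1 = E[X] = σ² = 4, so m_1² = 16.
m_2 = E[X²] = σ⁴ (1 + c) = 16 · (1 + 0.409091) = 16 · 1.409091 = 22.545455.
(Note m_2 − m_1² simplifies to c · σ⁴ = 0.409091 · 16.)

Var(X) = m_2 − m_1² = 22.545455 − 16 = 6.545455.


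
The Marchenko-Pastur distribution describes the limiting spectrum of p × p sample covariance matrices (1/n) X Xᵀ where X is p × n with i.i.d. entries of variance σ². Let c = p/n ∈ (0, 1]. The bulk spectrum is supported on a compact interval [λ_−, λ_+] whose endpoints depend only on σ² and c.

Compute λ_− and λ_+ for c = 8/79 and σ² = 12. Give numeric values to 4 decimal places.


c = 8/79 = 0.101266; √c = 0.318223.
λ_− = σ² (1 − √c)² = 12 · (1 − 0.318223)² = 12 · (0.681777)² = 5.577840.
λ_+ = σ² (1 + √c)² = 12 · (1 + 0.318223)² = 12 · (1.318223)² = 20.852540.

Rounded to 4 decimal places: λ_− ≈ 5.5778, λ_+ ≈ 20.8525.


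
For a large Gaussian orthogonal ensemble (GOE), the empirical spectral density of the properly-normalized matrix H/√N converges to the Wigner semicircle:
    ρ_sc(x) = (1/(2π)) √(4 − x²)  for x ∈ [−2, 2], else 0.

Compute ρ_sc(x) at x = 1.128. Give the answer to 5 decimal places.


ρ_sc(x) = (1/(2π)) √(4 − x²). With x = 1.128:
  4 − x² = 4 − (1.128)² = 4 − 1.272384 = 2.727616.
  √(4 − x²) = 1.651550.
  1/(2π) = 0.159155.
  ρ_sc(1.128) = 0.159155 · 1.651550 = 0.262852.

Rounded to 5 decimal places: ρ_sc(1.128) ≈ 0.26285.
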